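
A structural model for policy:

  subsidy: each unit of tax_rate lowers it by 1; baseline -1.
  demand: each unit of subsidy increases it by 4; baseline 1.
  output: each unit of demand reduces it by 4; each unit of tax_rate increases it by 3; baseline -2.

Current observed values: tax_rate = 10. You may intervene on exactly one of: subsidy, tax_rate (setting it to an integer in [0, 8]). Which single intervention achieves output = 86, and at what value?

Intervening on subsidy: output = -16*subsidy + 24. Reaching 86 requires subsidy = -31/8, not an integer.
Intervening on tax_rate: with other inputs at their observed values, output = 19*tax_rate + 10. Solving for 86 gives tax_rate = 4, within [0, 8].

set tax_rate = 4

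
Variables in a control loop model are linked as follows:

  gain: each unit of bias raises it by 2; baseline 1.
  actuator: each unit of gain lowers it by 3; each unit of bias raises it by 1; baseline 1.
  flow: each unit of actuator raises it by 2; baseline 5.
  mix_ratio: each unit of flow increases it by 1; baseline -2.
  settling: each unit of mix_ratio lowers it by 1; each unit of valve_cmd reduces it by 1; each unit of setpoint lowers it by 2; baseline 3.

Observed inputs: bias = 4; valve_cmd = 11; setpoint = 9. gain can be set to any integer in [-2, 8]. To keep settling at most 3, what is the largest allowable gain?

Intervening on gain fixes its value directly, overriding its dependence on bias.
Substituting into the actuator equation gives actuator = -3*gain + 5.
flow becomes -6*gain + 15.
Substituting into the mix_ratio equation gives mix_ratio = -6*gain + 13.
settling becomes 6*gain - 39.
Require 6*gain - 39 ≤ 3, so gain ≤ 7.
The largest integer in [-2, 8] satisfying this is 7.

gain = 7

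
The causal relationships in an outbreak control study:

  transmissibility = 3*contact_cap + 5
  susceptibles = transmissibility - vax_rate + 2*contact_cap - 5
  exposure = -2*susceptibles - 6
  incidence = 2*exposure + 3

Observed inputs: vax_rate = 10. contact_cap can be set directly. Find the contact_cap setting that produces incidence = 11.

contact_cap = 1

Substituting into the susceptibles equation gives susceptibles = 5*contact_cap - 10.
Substituting into the exposure equation gives exposure = -10*contact_cap + 14.
incidence becomes -20*contact_cap + 31.
Solve -20*contact_cap + 31 = 11: contact_cap = (11 - 31) / -20 = 1.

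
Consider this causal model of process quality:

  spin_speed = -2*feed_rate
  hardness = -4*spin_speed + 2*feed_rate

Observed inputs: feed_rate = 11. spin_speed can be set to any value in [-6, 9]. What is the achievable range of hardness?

Intervening on spin_speed fixes its value directly, overriding its dependence on feed_rate.
Substituting into the hardness equation gives hardness = -4*spin_speed + 22.
Linear in spin_speed, so extremes are at the endpoints: spin_speed = -6 gives hardness = 46; spin_speed = 9 gives hardness = -14.

-14 to 46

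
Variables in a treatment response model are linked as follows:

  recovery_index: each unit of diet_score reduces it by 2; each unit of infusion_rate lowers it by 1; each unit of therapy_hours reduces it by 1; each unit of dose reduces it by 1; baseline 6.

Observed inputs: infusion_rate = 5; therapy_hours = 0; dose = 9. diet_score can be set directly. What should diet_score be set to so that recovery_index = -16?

Substituting into the recovery_index equation gives recovery_index = -2*diet_score - 8.
Solve -2*diet_score - 8 = -16: diet_score = (-16 + 8) / -2 = 4.

diet_score = 4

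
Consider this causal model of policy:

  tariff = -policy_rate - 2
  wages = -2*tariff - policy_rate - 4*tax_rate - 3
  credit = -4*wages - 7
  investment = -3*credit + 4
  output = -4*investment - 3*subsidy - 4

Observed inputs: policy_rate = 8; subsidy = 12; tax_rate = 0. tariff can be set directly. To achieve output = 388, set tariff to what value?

tariff = 0

Intervening on tariff fixes its value directly, overriding its dependence on policy_rate.
Substituting into the wages equation gives wages = -2*tariff - 11.
Substituting into the credit equation gives credit = 8*tariff + 37.
Substituting into the investment equation gives investment = -24*tariff - 107.
This gives output = 96*tariff + 388.
Solve 96*tariff + 388 = 388: tariff = (388 - 388) / 96 = 0.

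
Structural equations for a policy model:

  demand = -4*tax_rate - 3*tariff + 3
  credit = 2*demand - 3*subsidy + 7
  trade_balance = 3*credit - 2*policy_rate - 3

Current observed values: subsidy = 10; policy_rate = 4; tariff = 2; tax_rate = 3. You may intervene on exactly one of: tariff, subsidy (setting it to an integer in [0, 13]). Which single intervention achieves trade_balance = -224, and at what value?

Intervening on tariff: with other inputs at their observed values, trade_balance = -18*tariff - 134. Solving for -224 gives tariff = 5, within [0, 13].
Intervening on subsidy: trade_balance = -9*subsidy - 80. Reaching -224 requires subsidy = 16, outside [0, 13].

set tariff = 5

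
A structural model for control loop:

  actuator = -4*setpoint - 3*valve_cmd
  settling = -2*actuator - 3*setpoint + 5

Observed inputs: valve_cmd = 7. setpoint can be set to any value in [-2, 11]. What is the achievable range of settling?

37 to 102

Substituting into the actuator equation gives actuator = -4*setpoint - 21.
Substituting into the settling equation gives settling = 5*setpoint + 47.
Linear in setpoint, so extremes are at the endpoints: setpoint = -2 gives settling = 37; setpoint = 11 gives settling = 102.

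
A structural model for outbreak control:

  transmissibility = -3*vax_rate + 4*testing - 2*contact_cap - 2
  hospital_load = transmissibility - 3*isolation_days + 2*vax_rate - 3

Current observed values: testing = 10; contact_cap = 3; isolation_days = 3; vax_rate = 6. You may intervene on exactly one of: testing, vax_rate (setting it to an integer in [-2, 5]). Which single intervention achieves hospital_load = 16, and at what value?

Intervening on testing: hospital_load = 4*testing - 26. Reaching 16 requires testing = 21/2, not an integer.
Intervening on vax_rate: with other inputs at their observed values, hospital_load = -vax_rate + 20. Solving for 16 gives vax_rate = 4, within [-2, 5].

set vax_rate = 4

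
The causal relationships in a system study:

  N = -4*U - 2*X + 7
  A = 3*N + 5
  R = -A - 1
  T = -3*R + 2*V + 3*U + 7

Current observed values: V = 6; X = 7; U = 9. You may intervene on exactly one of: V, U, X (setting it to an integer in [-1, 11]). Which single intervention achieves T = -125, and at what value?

set U = 3

Intervening on V: T = 2*V - 335. Reaching -125 requires V = 105, outside [-1, 11].
Intervening on U: with other inputs at their observed values, T = -33*U - 26. Solving for -125 gives U = 3, within [-1, 11].
Intervening on X: T = -18*X - 197. Reaching -125 requires X = -4, outside [-1, 11].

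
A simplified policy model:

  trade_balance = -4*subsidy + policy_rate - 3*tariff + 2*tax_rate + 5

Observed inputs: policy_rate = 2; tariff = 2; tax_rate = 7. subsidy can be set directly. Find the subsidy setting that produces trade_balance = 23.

subsidy = -2

Substituting into the trade_balance equation gives trade_balance = -4*subsidy + 15.
Solve -4*subsidy + 15 = 23: subsidy = (23 - 15) / -4 = -2.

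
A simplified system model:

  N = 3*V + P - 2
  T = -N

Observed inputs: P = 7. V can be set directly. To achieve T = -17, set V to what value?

Substituting into the N equation gives N = 3*V + 5.
Substituting into the T equation gives T = -3*V - 5.
Solve -3*V - 5 = -17: V = (-17 + 5) / -3 = 4.

V = 4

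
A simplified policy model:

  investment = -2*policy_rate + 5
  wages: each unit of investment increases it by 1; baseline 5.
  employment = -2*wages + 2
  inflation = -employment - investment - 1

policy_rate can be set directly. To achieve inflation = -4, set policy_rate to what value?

Substituting into the wages equation gives wages = -2*policy_rate + 10.
So employment = 4*policy_rate - 18.
So inflation = -2*policy_rate + 12.
Solve -2*policy_rate + 12 = -4: policy_rate = (-4 - 12) / -2 = 8.

policy_rate = 8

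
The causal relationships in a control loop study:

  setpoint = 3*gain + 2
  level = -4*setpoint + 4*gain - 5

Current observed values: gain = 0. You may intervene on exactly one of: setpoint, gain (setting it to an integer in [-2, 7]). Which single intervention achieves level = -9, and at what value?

Intervening on setpoint: with other inputs at their observed values, level = -4*setpoint - 5. Solving for -9 gives setpoint = 1, within [-2, 7].
Intervening on gain: level = -8*gain - 13. Reaching -9 requires gain = -1/2, not an integer.

set setpoint = 1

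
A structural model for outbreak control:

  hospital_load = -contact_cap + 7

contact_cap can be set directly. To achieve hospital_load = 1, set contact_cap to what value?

Solve -contact_cap + 7 = 1: contact_cap = (1 - 7) / -1 = 6.

contact_cap = 6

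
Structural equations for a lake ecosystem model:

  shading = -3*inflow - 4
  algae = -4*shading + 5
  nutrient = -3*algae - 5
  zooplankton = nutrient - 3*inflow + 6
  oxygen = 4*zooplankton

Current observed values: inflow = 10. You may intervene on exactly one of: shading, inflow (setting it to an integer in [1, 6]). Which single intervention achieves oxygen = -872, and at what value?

Intervening on shading: oxygen = 48*shading - 176. Reaching -872 requires shading = -29/2, not an integer.
Intervening on inflow: with other inputs at their observed values, oxygen = -156*inflow - 248. Solving for -872 gives inflow = 4, within [1, 6].

set inflow = 4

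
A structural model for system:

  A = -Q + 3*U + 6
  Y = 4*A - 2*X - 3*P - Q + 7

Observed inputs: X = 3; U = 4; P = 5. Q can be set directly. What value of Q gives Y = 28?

Q = 6

Substituting into the A equation gives A = -Q + 18.
Substituting into the Y equation gives Y = -5*Q + 58.
Solve -5*Q + 58 = 28: Q = (28 - 58) / -5 = 6.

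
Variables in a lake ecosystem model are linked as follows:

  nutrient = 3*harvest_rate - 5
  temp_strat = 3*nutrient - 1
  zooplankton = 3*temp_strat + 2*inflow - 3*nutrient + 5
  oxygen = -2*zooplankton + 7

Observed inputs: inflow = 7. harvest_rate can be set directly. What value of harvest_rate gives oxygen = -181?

harvest_rate = 6

Substituting into the temp_strat equation gives temp_strat = 9*harvest_rate - 16.
Substituting into the zooplankton equation gives zooplankton = 18*harvest_rate - 14.
This gives oxygen = -36*harvest_rate + 35.
Solve -36*harvest_rate + 35 = -181: harvest_rate = (-181 - 35) / -36 = 6.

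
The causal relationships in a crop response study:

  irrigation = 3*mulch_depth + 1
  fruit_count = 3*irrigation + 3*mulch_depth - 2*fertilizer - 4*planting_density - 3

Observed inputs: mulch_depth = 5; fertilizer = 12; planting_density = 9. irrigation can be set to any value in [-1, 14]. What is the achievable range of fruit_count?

-51 to -6

Intervening on irrigation fixes its value directly, overriding its dependence on mulch_depth.
Substituting into the fruit_count equation gives fruit_count = 3*irrigation - 48.
Linear in irrigation, so extremes are at the endpoints: irrigation = -1 gives fruit_count = -51; irrigation = 14 gives fruit_count = -6.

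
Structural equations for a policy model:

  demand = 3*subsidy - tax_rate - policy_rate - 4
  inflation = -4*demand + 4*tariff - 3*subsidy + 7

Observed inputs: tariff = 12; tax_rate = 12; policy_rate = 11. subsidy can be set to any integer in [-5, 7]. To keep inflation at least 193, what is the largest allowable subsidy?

subsidy = -2

Substituting into the demand equation gives demand = 3*subsidy - 27.
This gives inflation = -15*subsidy + 163.
Require -15*subsidy + 163 ≥ 193, so subsidy ≤ -2.
The largest integer in [-5, 7] satisfying this is -2.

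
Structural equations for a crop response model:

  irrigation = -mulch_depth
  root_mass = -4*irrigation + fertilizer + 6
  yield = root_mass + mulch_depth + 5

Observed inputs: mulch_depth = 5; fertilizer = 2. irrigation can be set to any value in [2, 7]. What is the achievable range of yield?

-10 to 10

Intervening on irrigation fixes its value directly, overriding its dependence on mulch_depth.
Substituting into the root_mass equation gives root_mass = -4*irrigation + 8.
yield becomes -4*irrigation + 18.
Linear in irrigation, so extremes are at the endpoints: irrigation = 2 gives yield = 10; irrigation = 7 gives yield = -10.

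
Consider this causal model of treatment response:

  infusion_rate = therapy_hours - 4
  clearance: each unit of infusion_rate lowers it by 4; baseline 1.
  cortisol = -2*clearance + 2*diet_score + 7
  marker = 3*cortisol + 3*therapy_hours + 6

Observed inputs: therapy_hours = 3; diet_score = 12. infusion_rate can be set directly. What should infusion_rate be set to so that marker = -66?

Intervening on infusion_rate fixes its value directly, overriding its dependence on therapy_hours.
Substituting into the cortisol equation gives cortisol = 8*infusion_rate + 29.
Substituting into the marker equation gives marker = 24*infusion_rate + 102.
Solve 24*infusion_rate + 102 = -66: infusion_rate = (-66 - 102) / 24 = -7.

infusion_rate = -7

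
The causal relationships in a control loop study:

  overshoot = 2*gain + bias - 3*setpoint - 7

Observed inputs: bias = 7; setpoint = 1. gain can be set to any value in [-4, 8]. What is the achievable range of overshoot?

-11 to 13

Substituting into the overshoot equation gives overshoot = 2*gain - 3.
Linear in gain, so extremes are at the endpoints: gain = -4 gives overshoot = -11; gain = 8 gives overshoot = 13.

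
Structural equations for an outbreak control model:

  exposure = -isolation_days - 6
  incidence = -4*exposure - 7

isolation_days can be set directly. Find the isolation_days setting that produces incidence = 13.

Substituting into the incidence equation gives incidence = 4*isolation_days + 17.
Solve 4*isolation_days + 17 = 13: isolation_days = (13 - 17) / 4 = -1.

isolation_days = -1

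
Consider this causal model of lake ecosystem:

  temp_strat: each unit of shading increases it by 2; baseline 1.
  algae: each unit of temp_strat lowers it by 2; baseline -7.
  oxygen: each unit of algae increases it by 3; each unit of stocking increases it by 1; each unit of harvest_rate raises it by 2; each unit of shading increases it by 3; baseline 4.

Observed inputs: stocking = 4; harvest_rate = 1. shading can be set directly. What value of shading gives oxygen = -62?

Substituting into the algae equation gives algae = -4*shading - 9.
oxygen becomes -9*shading - 17.
Solve -9*shading - 17 = -62: shading = (-62 + 17) / -9 = 5.

shading = 5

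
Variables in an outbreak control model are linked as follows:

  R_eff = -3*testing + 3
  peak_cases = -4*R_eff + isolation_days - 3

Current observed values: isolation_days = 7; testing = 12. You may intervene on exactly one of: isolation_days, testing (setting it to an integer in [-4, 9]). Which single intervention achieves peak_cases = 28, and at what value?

set testing = 3

Intervening on isolation_days: peak_cases = isolation_days + 129. Reaching 28 requires isolation_days = -101, outside [-4, 9].
Intervening on testing: with other inputs at their observed values, peak_cases = 12*testing - 8. Solving for 28 gives testing = 3, within [-4, 9].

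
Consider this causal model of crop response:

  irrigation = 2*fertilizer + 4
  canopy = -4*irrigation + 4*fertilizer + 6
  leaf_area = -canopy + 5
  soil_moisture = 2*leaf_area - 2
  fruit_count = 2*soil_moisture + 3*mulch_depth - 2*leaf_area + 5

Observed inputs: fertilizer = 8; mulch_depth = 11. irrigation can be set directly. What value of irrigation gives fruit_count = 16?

irrigation = 6

Intervening on irrigation fixes its value directly, overriding its dependence on fertilizer.
Substituting into the canopy equation gives canopy = -4*irrigation + 38.
leaf_area becomes 4*irrigation - 33.
So soil_moisture = 8*irrigation - 68.
Substituting into the fruit_count equation gives fruit_count = 8*irrigation - 32.
Solve 8*irrigation - 32 = 16: irrigation = (16 + 32) / 8 = 6.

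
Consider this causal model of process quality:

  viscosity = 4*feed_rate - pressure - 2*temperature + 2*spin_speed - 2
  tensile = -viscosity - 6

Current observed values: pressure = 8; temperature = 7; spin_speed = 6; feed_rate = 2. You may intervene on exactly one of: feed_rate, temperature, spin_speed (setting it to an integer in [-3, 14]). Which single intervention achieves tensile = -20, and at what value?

set temperature = -2

Intervening on feed_rate: tensile = -4*feed_rate + 6. Reaching -20 requires feed_rate = 13/2, not an integer.
Intervening on temperature: with other inputs at their observed values, tensile = 2*temperature - 16. Solving for -20 gives temperature = -2, within [-3, 14].
Intervening on spin_speed: tensile = -2*spin_speed + 10. Reaching -20 requires spin_speed = 15, outside [-3, 14].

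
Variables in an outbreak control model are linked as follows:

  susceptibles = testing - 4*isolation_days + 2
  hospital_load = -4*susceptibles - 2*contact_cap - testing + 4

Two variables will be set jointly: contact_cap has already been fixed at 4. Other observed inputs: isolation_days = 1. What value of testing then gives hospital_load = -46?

testing = 10

With contact_cap held at 4:
Substituting into the susceptibles equation gives susceptibles = testing - 2.
Substituting into the hospital_load equation gives hospital_load = -5*testing + 4.
Solve -5*testing + 4 = -46: testing = (-46 - 4) / -5 = 10.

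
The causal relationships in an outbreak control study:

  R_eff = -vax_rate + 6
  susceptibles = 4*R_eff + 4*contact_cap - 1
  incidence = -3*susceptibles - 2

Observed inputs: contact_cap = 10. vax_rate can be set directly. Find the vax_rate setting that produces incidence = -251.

Substituting into the susceptibles equation gives susceptibles = -4*vax_rate + 63.
Substituting into the incidence equation gives incidence = 12*vax_rate - 191.
Solve 12*vax_rate - 191 = -251: vax_rate = (-251 + 191) / 12 = -5.

vax_rate = -5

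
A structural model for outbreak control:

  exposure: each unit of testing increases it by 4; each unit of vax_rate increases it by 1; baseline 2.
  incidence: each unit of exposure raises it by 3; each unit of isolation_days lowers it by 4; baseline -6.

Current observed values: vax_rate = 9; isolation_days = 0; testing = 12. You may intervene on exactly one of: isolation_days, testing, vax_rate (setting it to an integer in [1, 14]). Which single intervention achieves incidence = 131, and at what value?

Intervening on isolation_days: with other inputs at their observed values, incidence = -4*isolation_days + 171. Solving for 131 gives isolation_days = 10, within [1, 14].
Intervening on testing: incidence = 12*testing + 27. Reaching 131 requires testing = 26/3, not an integer.
Intervening on vax_rate: incidence = 3*vax_rate + 144. Reaching 131 requires vax_rate = -13/3, not an integer.

set isolation_days = 10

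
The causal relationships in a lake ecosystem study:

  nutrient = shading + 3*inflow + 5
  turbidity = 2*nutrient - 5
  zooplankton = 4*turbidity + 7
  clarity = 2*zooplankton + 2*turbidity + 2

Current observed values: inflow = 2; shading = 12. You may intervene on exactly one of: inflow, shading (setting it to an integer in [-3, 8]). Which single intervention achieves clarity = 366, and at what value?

set inflow = 1

Intervening on inflow: with other inputs at their observed values, clarity = 60*inflow + 306. Solving for 366 gives inflow = 1, within [-3, 8].
Intervening on shading: clarity = 20*shading + 186. Reaching 366 requires shading = 9, outside [-3, 8].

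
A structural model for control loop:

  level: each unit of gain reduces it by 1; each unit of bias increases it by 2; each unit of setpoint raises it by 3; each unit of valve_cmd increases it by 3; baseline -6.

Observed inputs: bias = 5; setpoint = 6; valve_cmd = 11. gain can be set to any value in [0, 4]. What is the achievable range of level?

Substituting into the level equation gives level = -gain + 55.
Linear in gain, so extremes are at the endpoints: gain = 0 gives level = 55; gain = 4 gives level = 51.

51 to 55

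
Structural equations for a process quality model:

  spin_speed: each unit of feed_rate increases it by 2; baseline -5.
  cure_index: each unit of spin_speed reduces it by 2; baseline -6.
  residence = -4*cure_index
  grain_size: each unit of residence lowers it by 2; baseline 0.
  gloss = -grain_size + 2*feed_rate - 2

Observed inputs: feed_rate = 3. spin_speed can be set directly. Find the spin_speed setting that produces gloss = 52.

Intervening on spin_speed fixes its value directly, overriding its dependence on feed_rate.
Substituting into the residence equation gives residence = 8*spin_speed + 24.
This gives grain_size = -16*spin_speed - 48.
This gives gloss = 16*spin_speed + 52.
Solve 16*spin_speed + 52 = 52: spin_speed = (52 - 52) / 16 = 0.

spin_speed = 0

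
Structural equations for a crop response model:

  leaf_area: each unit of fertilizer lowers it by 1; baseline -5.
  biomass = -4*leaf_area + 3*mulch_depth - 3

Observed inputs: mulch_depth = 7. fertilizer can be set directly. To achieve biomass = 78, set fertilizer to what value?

Substituting into the biomass equation gives biomass = 4*fertilizer + 38.
Solve 4*fertilizer + 38 = 78: fertilizer = (78 - 38) / 4 = 10.

fertilizer = 10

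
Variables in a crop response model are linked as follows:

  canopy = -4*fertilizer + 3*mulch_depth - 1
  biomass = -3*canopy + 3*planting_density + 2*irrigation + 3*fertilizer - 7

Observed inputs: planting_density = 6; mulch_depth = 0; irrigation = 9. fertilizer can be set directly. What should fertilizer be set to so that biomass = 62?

fertilizer = 2

Substituting into the canopy equation gives canopy = -4*fertilizer - 1.
Substituting into the biomass equation gives biomass = 15*fertilizer + 32.
Solve 15*fertilizer + 32 = 62: fertilizer = (62 - 32) / 15 = 2.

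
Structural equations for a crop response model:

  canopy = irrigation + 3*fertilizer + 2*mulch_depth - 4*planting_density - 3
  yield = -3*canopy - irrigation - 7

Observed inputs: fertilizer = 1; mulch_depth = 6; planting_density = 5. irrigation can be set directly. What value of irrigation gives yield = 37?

Substituting into the canopy equation gives canopy = irrigation - 8.
This gives yield = -4*irrigation + 17.
Solve -4*irrigation + 17 = 37: irrigation = (37 - 17) / -4 = -5.

irrigation = -5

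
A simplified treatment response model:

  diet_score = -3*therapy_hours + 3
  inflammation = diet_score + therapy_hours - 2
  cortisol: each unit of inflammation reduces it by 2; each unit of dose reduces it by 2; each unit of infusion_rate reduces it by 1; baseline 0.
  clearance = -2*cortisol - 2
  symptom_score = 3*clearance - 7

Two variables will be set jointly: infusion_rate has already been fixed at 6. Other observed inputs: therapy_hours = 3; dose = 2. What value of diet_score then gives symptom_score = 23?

With infusion_rate held at 6:
Intervening on diet_score fixes its value directly, overriding its dependence on therapy_hours.
Substituting into the inflammation equation gives inflammation = diet_score + 1.
Substituting into the cortisol equation gives cortisol = -2*diet_score - 12.
So clearance = 4*diet_score + 22.
So symptom_score = 12*diet_score + 59.
Solve 12*diet_score + 59 = 23: diet_score = (23 - 59) / 12 = -3.

diet_score = -3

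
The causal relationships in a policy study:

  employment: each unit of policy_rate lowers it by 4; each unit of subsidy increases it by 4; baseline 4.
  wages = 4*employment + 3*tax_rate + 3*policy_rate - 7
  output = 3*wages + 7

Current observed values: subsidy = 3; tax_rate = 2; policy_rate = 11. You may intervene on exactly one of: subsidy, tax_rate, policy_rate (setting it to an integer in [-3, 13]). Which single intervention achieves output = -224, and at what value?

set tax_rate = 3

Intervening on subsidy: output = 48*subsidy - 377. Reaching -224 requires subsidy = 51/16, not an integer.
Intervening on tax_rate: with other inputs at their observed values, output = 9*tax_rate - 251. Solving for -224 gives tax_rate = 3, within [-3, 13].
Intervening on policy_rate: output = -39*policy_rate + 196. Reaching -224 requires policy_rate = 140/13, not an integer.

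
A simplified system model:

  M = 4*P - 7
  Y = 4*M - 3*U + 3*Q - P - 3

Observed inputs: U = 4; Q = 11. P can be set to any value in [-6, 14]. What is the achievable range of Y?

Substituting into the Y equation gives Y = 15*P - 10.
Linear in P, so extremes are at the endpoints: P = -6 gives Y = -100; P = 14 gives Y = 200.

-100 to 200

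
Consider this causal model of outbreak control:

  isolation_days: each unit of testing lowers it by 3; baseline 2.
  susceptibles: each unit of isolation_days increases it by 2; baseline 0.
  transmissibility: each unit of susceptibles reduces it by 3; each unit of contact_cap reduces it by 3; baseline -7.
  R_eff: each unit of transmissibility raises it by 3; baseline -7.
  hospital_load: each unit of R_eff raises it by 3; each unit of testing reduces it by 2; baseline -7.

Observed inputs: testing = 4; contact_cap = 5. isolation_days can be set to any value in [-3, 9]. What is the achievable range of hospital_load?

-720 to -72

Intervening on isolation_days fixes its value directly, overriding its dependence on testing.
Substituting into the transmissibility equation gives transmissibility = -6*isolation_days - 22.
Substituting into the R_eff equation gives R_eff = -18*isolation_days - 73.
This gives hospital_load = -54*isolation_days - 234.
Linear in isolation_days, so extremes are at the endpoints: isolation_days = -3 gives hospital_load = -72; isolation_days = 9 gives hospital_load = -720.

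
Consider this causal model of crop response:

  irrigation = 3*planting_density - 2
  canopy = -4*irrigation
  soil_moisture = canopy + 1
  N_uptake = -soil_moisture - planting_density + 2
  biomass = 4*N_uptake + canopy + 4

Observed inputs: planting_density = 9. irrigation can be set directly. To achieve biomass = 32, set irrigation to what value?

Intervening on irrigation fixes its value directly, overriding its dependence on planting_density.
Substituting into the soil_moisture equation gives soil_moisture = -4*irrigation + 1.
Substituting into the N_uptake equation gives N_uptake = 4*irrigation - 8.
Substituting into the biomass equation gives biomass = 12*irrigation - 28.
Solve 12*irrigation - 28 = 32: irrigation = (32 + 28) / 12 = 5.

irrigation = 5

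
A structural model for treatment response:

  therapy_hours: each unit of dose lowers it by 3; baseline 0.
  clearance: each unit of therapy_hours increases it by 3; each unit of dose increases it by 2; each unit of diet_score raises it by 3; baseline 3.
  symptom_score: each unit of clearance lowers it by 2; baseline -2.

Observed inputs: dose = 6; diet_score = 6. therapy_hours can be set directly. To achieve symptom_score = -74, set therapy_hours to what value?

Intervening on therapy_hours fixes its value directly, overriding its dependence on dose.
Substituting into the clearance equation gives clearance = 3*therapy_hours + 33.
So symptom_score = -6*therapy_hours - 68.
Solve -6*therapy_hours - 68 = -74: therapy_hours = (-74 + 68) / -6 = 1.

therapy_hours = 1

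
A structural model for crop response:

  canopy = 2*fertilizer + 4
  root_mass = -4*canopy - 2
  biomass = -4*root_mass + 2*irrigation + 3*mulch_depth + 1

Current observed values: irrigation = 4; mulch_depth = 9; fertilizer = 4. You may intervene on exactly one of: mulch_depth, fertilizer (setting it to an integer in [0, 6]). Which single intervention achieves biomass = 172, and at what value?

set fertilizer = 2

Intervening on mulch_depth: biomass = 3*mulch_depth + 209. Reaching 172 requires mulch_depth = -37/3, not an integer.
Intervening on fertilizer: with other inputs at their observed values, biomass = 32*fertilizer + 108. Solving for 172 gives fertilizer = 2, within [0, 6].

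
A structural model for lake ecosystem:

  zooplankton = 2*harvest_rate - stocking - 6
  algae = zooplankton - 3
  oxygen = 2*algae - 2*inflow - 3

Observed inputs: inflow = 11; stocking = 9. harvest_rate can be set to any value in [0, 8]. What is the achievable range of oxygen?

Substituting into the zooplankton equation gives zooplankton = 2*harvest_rate - 15.
algae becomes 2*harvest_rate - 18.
This gives oxygen = 4*harvest_rate - 61.
Linear in harvest_rate, so extremes are at the endpoints: harvest_rate = 0 gives oxygen = -61; harvest_rate = 8 gives oxygen = -29.

-61 to -29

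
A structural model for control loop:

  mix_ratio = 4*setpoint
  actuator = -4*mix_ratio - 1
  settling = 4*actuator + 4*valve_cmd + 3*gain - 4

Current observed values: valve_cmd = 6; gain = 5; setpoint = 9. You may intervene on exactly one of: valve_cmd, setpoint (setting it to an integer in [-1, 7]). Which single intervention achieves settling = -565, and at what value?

set valve_cmd = 1

Intervening on valve_cmd: with other inputs at their observed values, settling = 4*valve_cmd - 569. Solving for -565 gives valve_cmd = 1, within [-1, 7].
Intervening on setpoint: settling = -64*setpoint + 31. Reaching -565 requires setpoint = 149/16, not an integer.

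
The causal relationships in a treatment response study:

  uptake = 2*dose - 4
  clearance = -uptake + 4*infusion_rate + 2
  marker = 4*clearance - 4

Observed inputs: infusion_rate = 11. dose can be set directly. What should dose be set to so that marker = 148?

dose = 6

Substituting into the clearance equation gives clearance = -2*dose + 50.
Substituting into the marker equation gives marker = -8*dose + 196.
Solve -8*dose + 196 = 148: dose = (148 - 196) / -8 = 6.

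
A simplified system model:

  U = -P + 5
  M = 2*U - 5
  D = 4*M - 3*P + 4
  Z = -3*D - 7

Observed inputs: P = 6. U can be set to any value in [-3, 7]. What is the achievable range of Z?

-73 to 167

Intervening on U fixes its value directly, overriding its dependence on P.
Substituting into the D equation gives D = 8*U - 34.
Substituting into the Z equation gives Z = -24*U + 95.
Linear in U, so extremes are at the endpoints: U = -3 gives Z = 167; U = 7 gives Z = -73.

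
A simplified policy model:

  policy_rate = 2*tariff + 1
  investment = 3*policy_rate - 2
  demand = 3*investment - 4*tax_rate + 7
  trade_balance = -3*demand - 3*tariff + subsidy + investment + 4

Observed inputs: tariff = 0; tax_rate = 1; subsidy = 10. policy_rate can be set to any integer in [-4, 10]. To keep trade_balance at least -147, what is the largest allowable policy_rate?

policy_rate = 7

Intervening on policy_rate fixes its value directly, overriding its dependence on tariff.
Substituting into the demand equation gives demand = 9*policy_rate - 3.
trade_balance becomes -24*policy_rate + 21.
Require -24*policy_rate + 21 ≥ -147, so policy_rate ≤ 7.
The largest integer in [-4, 10] satisfying this is 7.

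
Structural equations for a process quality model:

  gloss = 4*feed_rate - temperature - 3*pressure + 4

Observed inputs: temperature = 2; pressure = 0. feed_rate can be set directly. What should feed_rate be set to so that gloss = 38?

Substituting into the gloss equation gives gloss = 4*feed_rate + 2.
Solve 4*feed_rate + 2 = 38: feed_rate = (38 - 2) / 4 = 9.

feed_rate = 9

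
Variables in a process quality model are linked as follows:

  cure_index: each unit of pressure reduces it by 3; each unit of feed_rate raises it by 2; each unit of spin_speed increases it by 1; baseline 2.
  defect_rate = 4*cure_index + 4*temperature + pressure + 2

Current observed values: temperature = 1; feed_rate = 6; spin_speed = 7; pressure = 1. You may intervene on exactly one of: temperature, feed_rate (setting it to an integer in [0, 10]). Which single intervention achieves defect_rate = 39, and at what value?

set feed_rate = 1

Intervening on temperature: defect_rate = 4*temperature + 75. Reaching 39 requires temperature = -9, outside [0, 10].
Intervening on feed_rate: with other inputs at their observed values, defect_rate = 8*feed_rate + 31. Solving for 39 gives feed_rate = 1, within [0, 10].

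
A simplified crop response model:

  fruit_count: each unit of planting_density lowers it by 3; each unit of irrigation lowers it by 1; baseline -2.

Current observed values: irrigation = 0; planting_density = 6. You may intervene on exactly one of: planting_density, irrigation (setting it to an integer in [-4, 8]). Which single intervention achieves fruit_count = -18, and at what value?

Intervening on planting_density: fruit_count = -3*planting_density - 2. Reaching -18 requires planting_density = 16/3, not an integer.
Intervening on irrigation: with other inputs at their observed values, fruit_count = -irrigation - 20. Solving for -18 gives irrigation = -2, within [-4, 8].

set irrigation = -2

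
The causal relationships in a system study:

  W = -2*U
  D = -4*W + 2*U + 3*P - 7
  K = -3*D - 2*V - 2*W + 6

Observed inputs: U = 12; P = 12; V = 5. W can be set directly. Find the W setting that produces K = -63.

Intervening on W fixes its value directly, overriding its dependence on U.
Substituting into the D equation gives D = -4*W + 53.
This gives K = 10*W - 163.
Solve 10*W - 163 = -63: W = (-63 + 163) / 10 = 10.

W = 10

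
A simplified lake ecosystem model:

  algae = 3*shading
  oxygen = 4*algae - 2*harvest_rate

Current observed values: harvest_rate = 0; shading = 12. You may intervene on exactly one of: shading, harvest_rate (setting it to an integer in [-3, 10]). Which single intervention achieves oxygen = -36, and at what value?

set shading = -3

Intervening on shading: with other inputs at their observed values, oxygen = 12*shading. Solving for -36 gives shading = -3, within [-3, 10].
Intervening on harvest_rate: oxygen = -2*harvest_rate + 144. Reaching -36 requires harvest_rate = 90, outside [-3, 10].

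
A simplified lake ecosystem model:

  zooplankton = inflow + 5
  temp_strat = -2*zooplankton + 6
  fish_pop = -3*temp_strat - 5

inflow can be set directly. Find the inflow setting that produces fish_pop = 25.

inflow = 3

Substituting into the temp_strat equation gives temp_strat = -2*inflow - 4.
fish_pop becomes 6*inflow + 7.
Solve 6*inflow + 7 = 25: inflow = (25 - 7) / 6 = 3.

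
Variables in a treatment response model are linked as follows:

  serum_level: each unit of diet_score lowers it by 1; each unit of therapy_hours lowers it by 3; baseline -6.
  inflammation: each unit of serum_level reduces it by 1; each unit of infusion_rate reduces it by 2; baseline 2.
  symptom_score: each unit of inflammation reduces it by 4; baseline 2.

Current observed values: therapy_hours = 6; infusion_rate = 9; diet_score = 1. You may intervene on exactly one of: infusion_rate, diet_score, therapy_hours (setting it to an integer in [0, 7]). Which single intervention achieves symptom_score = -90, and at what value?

set infusion_rate = 2

Intervening on infusion_rate: with other inputs at their observed values, symptom_score = 8*infusion_rate - 106. Solving for -90 gives infusion_rate = 2, within [0, 7].
Intervening on diet_score: symptom_score = -4*diet_score - 30. Reaching -90 requires diet_score = 15, outside [0, 7].
Intervening on therapy_hours: symptom_score = -12*therapy_hours + 38. Reaching -90 requires therapy_hours = 32/3, not an integer.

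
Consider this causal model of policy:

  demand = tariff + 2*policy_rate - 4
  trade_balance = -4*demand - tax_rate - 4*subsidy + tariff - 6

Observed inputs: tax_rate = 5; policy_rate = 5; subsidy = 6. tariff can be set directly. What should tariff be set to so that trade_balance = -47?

Substituting into the demand equation gives demand = tariff + 6.
This gives trade_balance = -3*tariff - 59.
Solve -3*tariff - 59 = -47: tariff = (-47 + 59) / -3 = -4.

tariff = -4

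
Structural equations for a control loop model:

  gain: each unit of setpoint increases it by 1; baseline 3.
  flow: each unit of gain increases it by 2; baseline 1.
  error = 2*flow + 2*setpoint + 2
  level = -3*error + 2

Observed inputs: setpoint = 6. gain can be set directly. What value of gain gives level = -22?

Intervening on gain fixes its value directly, overriding its dependence on setpoint.
Substituting into the error equation gives error = 4*gain + 16.
level becomes -12*gain - 46.
Solve -12*gain - 46 = -22: gain = (-22 + 46) / -12 = -2.

gain = -2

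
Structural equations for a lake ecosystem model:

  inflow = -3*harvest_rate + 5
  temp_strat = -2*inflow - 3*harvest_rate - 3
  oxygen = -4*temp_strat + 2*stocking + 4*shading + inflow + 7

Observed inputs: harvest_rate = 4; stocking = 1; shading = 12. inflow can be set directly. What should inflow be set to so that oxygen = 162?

inflow = 5

Intervening on inflow fixes its value directly, overriding its dependence on harvest_rate.
Substituting into the temp_strat equation gives temp_strat = -2*inflow - 15.
This gives oxygen = 9*inflow + 117.
Solve 9*inflow + 117 = 162: inflow = (162 - 117) / 9 = 5.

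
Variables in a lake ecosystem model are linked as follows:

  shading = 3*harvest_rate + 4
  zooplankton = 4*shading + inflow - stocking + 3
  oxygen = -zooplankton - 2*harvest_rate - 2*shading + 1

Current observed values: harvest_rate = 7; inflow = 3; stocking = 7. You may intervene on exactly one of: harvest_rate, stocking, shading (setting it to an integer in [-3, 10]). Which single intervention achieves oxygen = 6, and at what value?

set shading = -3

Intervening on harvest_rate: oxygen = -20*harvest_rate - 22. Reaching 6 requires harvest_rate = -7/5, not an integer.
Intervening on stocking: oxygen = stocking - 169. Reaching 6 requires stocking = 175, outside [-3, 10].
Intervening on shading: with other inputs at their observed values, oxygen = -6*shading - 12. Solving for 6 gives shading = -3, within [-3, 10].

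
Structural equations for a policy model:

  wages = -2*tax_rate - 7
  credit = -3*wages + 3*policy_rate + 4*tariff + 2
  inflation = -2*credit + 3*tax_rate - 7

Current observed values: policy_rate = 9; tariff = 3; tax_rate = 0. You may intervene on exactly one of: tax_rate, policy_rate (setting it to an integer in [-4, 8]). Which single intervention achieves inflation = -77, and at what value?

Intervening on tax_rate: inflation = -9*tax_rate - 131. Reaching -77 requires tax_rate = -6, outside [-4, 8].
Intervening on policy_rate: with other inputs at their observed values, inflation = -6*policy_rate - 77. Solving for -77 gives policy_rate = 0, within [-4, 8].

set policy_rate = 0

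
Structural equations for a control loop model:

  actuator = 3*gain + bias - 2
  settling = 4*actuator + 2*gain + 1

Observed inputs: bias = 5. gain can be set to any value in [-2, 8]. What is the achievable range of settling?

-15 to 125

Substituting into the actuator equation gives actuator = 3*gain + 3.
This gives settling = 14*gain + 13.
Linear in gain, so extremes are at the endpoints: gain = -2 gives settling = -15; gain = 8 gives settling = 125.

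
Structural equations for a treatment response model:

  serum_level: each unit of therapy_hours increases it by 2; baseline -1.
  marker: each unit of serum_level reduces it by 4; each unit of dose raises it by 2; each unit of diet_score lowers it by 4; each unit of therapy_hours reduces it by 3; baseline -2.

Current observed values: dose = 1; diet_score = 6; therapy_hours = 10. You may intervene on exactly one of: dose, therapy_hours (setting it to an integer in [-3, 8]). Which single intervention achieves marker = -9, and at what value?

Intervening on dose: marker = 2*dose - 132. Reaching -9 requires dose = 123/2, not an integer.
Intervening on therapy_hours: with other inputs at their observed values, marker = -11*therapy_hours - 20. Solving for -9 gives therapy_hours = -1, within [-3, 8].

set therapy_hours = -1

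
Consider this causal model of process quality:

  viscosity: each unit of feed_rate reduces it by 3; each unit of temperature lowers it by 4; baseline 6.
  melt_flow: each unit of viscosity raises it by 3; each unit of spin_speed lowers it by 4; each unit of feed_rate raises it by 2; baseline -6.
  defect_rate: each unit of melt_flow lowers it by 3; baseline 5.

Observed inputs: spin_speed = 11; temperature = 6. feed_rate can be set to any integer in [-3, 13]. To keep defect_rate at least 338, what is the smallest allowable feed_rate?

feed_rate = 1

Substituting into the viscosity equation gives viscosity = -3*feed_rate - 18.
Substituting into the melt_flow equation gives melt_flow = -7*feed_rate - 104.
Substituting into the defect_rate equation gives defect_rate = 21*feed_rate + 317.
Require 21*feed_rate + 317 ≥ 338, so feed_rate ≥ 1.
The smallest integer in [-3, 13] satisfying this is 1.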